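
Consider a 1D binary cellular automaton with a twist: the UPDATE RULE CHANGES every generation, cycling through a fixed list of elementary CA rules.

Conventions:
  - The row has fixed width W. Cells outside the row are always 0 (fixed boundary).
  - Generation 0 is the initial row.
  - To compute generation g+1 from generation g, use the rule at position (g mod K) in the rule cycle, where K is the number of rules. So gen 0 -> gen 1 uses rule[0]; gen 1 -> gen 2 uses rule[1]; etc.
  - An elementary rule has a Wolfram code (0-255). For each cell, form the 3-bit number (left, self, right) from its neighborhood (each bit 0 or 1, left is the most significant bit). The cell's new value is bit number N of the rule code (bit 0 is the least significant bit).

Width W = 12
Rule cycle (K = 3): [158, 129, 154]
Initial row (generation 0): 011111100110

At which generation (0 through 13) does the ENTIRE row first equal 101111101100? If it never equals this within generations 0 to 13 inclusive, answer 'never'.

Gen 0: 011111100110
Gen 1 (rule 158): 111111011101
Gen 2 (rule 129): 011110001000
Gen 3 (rule 154): 111101010100
Gen 4 (rule 158): 111001010110
Gen 5 (rule 129): 010000000000
Gen 6 (rule 154): 101000000000
Gen 7 (rule 158): 101100000000
Gen 8 (rule 129): 000001111111
Gen 9 (rule 154): 000011111110
Gen 10 (rule 158): 000111111101
Gen 11 (rule 129): 110011111000
Gen 12 (rule 154): 101111110100
Gen 13 (rule 158): 101111100110

Answer: never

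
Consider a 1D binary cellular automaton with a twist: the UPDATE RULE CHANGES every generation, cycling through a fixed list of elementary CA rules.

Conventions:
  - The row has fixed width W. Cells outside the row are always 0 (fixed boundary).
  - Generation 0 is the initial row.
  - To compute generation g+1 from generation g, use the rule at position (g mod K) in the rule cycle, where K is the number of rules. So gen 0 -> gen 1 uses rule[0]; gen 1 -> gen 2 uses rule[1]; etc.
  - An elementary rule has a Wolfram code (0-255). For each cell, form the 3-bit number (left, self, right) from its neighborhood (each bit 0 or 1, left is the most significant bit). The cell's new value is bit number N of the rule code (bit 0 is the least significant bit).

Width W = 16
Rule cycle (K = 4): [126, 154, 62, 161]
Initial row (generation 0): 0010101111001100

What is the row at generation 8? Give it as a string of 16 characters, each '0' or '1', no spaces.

Gen 0: 0010101111001100
Gen 1 (rule 126): 0111111001111110
Gen 2 (rule 154): 1111110111111101
Gen 3 (rule 62): 1000001100000011
Gen 4 (rule 161): 0011100001111000
Gen 5 (rule 126): 0110110011001100
Gen 6 (rule 154): 1100101110111010
Gen 7 (rule 62): 1011111001100111
Gen 8 (rule 161): 0101110000000010

Answer: 0101110000000010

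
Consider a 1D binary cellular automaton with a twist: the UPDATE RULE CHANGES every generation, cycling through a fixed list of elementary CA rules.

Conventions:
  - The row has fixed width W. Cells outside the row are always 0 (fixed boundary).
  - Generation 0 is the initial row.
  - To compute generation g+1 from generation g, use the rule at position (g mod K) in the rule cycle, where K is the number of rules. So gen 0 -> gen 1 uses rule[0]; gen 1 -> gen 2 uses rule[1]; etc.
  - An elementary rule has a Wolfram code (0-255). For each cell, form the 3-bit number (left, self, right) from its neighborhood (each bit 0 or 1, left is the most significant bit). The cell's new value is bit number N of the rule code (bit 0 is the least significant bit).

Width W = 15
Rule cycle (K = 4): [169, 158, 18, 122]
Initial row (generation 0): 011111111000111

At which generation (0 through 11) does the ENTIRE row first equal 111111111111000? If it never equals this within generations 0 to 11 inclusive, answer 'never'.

Answer: 9

Derivation:
Gen 0: 011111111000111
Gen 1 (rule 169): 011111110010110
Gen 2 (rule 158): 111111101110101
Gen 3 (rule 18): 000000000000000
Gen 4 (rule 122): 000000000000000
Gen 5 (rule 169): 111111111111111
Gen 6 (rule 158): 111111111111110
Gen 7 (rule 18): 000000000000001
Gen 8 (rule 122): 000000000000010
Gen 9 (rule 169): 111111111111000
Gen 10 (rule 158): 111111111110100
Gen 11 (rule 18): 000000000000010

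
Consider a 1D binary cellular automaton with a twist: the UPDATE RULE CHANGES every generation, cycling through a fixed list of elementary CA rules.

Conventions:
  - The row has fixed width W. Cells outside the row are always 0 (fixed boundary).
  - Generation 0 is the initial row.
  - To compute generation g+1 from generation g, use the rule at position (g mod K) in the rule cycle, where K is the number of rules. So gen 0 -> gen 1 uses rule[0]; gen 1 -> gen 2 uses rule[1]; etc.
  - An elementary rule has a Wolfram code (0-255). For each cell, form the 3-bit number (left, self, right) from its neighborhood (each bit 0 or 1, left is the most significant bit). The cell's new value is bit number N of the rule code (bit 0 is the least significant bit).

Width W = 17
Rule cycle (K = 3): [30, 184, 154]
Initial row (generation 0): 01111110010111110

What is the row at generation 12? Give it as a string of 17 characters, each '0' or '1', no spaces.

Gen 0: 01111110010111110
Gen 1 (rule 30): 11000001110100001
Gen 2 (rule 184): 10100001101010000
Gen 3 (rule 154): 00010011000001000
Gen 4 (rule 30): 00111110100011100
Gen 5 (rule 184): 00111101010011010
Gen 6 (rule 154): 01111000001110001
Gen 7 (rule 30): 11000100011001011
Gen 8 (rule 184): 10100010010100110
Gen 9 (rule 154): 00010101100011101
Gen 10 (rule 30): 00110101010110001
Gen 11 (rule 184): 00101010101101000
Gen 12 (rule 154): 01000000001000100

Answer: 01000000001000100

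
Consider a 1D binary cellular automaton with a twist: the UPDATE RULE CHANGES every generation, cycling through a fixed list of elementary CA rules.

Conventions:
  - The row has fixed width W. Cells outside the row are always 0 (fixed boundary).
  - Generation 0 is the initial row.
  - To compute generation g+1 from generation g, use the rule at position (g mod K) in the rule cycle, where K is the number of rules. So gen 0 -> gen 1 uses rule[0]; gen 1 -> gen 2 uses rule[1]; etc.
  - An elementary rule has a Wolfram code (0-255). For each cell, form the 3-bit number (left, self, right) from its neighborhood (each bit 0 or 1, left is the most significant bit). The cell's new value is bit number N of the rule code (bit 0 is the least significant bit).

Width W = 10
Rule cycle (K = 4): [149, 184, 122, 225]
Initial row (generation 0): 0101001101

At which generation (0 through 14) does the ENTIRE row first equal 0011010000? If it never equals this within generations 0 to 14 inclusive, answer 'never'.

Answer: 2

Derivation:
Gen 0: 0101001101
Gen 1 (rule 149): 0101100001
Gen 2 (rule 184): 0011010000
Gen 3 (rule 122): 0111101000
Gen 4 (rule 225): 0011110011
Gen 5 (rule 149): 1001101000
Gen 6 (rule 184): 0101010100
Gen 7 (rule 122): 1010101010
Gen 8 (rule 225): 0101010100
Gen 9 (rule 149): 0101010111
Gen 10 (rule 184): 0010101110
Gen 11 (rule 122): 0101011011
Gen 12 (rule 225): 0010101101
Gen 13 (rule 149): 1010100001
Gen 14 (rule 184): 0101010000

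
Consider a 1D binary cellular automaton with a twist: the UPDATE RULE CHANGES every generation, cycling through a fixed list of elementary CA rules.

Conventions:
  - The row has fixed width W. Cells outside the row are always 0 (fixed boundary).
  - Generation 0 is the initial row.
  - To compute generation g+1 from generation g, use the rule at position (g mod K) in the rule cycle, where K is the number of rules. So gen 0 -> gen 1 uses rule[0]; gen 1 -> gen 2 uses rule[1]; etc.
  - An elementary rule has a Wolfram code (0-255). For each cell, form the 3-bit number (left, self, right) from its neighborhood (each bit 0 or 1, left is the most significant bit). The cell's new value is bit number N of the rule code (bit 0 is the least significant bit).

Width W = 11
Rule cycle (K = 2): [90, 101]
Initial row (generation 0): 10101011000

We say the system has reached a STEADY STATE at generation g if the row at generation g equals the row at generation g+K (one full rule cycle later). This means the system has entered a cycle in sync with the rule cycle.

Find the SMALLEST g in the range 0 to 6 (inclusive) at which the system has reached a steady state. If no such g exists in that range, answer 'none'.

Gen 0: 10101011000
Gen 1 (rule 90): 00000011100
Gen 2 (rule 101): 11111000101
Gen 3 (rule 90): 10001101000
Gen 4 (rule 101): 10100111011
Gen 5 (rule 90): 00011101011
Gen 6 (rule 101): 11000111101
Gen 7 (rule 90): 11101100100
Gen 8 (rule 101): 00110100101

Answer: none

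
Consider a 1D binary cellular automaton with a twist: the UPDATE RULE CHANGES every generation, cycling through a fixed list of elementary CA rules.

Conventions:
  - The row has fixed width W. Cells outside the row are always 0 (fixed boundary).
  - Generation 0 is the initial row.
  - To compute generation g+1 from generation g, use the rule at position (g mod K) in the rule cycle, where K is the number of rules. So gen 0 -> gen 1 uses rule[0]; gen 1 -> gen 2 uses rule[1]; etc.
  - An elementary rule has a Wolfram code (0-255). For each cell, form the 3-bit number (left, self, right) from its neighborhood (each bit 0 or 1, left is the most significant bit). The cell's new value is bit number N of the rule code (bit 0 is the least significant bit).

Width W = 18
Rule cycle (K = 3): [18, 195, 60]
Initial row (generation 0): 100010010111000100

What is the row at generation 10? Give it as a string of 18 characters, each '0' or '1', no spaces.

Gen 0: 100010010111000100
Gen 1 (rule 18): 010101100000101010
Gen 2 (rule 195): 100000101111000000
Gen 3 (rule 60): 110000111000100000
Gen 4 (rule 18): 001001000101010000
Gen 5 (rule 195): 110010011000000111
Gen 6 (rule 60): 101011010100000100
Gen 7 (rule 18): 000000000010001010
Gen 8 (rule 195): 111111111100110000
Gen 9 (rule 60): 100000000010101000
Gen 10 (rule 18): 010000000100000100

Answer: 010000000100000100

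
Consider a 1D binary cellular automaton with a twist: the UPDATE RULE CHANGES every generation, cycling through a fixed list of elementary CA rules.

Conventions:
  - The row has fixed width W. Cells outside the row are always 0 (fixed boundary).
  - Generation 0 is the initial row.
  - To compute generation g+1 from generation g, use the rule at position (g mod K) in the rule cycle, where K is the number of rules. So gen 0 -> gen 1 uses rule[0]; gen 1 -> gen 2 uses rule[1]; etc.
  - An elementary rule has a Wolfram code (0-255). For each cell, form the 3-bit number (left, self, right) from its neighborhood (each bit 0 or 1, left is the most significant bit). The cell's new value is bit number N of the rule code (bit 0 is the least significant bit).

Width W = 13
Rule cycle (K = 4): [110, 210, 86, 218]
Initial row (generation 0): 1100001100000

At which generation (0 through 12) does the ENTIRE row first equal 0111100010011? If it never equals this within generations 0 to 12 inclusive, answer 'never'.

Answer: 8

Derivation:
Gen 0: 1100001100000
Gen 1 (rule 110): 1100011100000
Gen 2 (rule 210): 0110101110000
Gen 3 (rule 86): 1010100011000
Gen 4 (rule 218): 0000010111100
Gen 5 (rule 110): 0000111100100
Gen 6 (rule 210): 0001011111010
Gen 7 (rule 86): 0011000001011
Gen 8 (rule 218): 0111100010011
Gen 9 (rule 110): 1100100110111
Gen 10 (rule 210): 0111011010011
Gen 11 (rule 86): 1001001011101
Gen 12 (rule 218): 0110110011100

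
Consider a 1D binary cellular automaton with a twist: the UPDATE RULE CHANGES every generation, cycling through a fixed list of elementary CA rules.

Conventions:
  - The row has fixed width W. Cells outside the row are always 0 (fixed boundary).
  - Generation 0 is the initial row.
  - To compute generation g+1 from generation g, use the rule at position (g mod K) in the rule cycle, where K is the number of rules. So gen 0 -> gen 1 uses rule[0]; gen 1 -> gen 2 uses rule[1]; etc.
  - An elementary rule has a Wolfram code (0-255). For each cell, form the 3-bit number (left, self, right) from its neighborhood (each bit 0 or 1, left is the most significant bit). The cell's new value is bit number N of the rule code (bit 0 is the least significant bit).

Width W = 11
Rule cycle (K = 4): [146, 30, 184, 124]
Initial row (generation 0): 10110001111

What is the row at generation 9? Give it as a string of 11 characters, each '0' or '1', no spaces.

Answer: 10111101000

Derivation:
Gen 0: 10110001111
Gen 1 (rule 146): 00001010110
Gen 2 (rule 30): 00011010101
Gen 3 (rule 184): 00010101010
Gen 4 (rule 124): 00011111111
Gen 5 (rule 146): 00101111110
Gen 6 (rule 30): 01101000001
Gen 7 (rule 184): 01010100000
Gen 8 (rule 124): 01111110000
Gen 9 (rule 146): 10111101000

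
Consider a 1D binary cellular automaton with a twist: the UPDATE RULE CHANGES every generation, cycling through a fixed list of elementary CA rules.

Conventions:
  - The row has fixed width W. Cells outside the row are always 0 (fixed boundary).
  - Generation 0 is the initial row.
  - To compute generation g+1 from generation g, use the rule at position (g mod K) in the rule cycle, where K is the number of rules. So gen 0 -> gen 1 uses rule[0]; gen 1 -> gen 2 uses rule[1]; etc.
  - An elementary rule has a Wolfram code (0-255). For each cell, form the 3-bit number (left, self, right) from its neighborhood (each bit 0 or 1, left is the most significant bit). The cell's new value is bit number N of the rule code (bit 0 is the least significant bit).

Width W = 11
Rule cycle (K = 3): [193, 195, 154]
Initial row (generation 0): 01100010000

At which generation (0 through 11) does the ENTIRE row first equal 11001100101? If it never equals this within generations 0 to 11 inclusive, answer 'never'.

Gen 0: 01100010000
Gen 1 (rule 193): 00101000111
Gen 2 (rule 195): 11000011011
Gen 3 (rule 154): 10100110010
Gen 4 (rule 193): 00000010000
Gen 5 (rule 195): 11111100111
Gen 6 (rule 154): 11111011110
Gen 7 (rule 193): 01111001110
Gen 8 (rule 195): 10111010110
Gen 9 (rule 154): 00110000101
Gen 10 (rule 193): 10010110000
Gen 11 (rule 195): 00100010111

Answer: never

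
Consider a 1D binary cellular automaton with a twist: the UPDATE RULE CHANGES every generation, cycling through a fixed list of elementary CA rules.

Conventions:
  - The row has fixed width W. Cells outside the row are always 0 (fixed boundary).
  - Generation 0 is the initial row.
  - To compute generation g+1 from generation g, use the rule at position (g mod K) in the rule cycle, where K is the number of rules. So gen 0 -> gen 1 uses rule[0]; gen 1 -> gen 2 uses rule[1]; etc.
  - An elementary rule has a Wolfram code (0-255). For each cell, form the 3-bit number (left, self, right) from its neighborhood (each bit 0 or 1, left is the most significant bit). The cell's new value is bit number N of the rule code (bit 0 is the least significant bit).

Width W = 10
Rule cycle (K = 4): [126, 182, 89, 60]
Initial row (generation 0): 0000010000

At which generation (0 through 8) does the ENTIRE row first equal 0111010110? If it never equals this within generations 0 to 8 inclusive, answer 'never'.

Gen 0: 0000010000
Gen 1 (rule 126): 0000111000
Gen 2 (rule 182): 0001010100
Gen 3 (rule 89): 1100000011
Gen 4 (rule 60): 1010000010
Gen 5 (rule 126): 1111000111
Gen 6 (rule 182): 0110101010
Gen 7 (rule 89): 0110000001
Gen 8 (rule 60): 0101000001

Answer: never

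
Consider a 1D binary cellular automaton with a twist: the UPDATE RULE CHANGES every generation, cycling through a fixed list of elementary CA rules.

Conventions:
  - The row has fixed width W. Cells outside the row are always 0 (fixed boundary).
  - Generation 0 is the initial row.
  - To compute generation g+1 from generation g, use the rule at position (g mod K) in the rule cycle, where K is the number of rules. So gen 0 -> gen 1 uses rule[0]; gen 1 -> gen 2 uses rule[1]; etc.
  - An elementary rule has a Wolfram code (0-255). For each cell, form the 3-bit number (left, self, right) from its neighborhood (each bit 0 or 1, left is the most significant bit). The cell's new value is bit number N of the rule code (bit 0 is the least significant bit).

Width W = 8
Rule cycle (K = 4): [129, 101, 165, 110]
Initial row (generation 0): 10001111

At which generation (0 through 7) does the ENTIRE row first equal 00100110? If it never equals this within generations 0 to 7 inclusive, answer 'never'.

Answer: 1

Derivation:
Gen 0: 10001111
Gen 1 (rule 129): 00100110
Gen 2 (rule 101): 10100010
Gen 3 (rule 165): 11101010
Gen 4 (rule 110): 10111110
Gen 5 (rule 129): 00011100
Gen 6 (rule 101): 11000101
Gen 7 (rule 165): 00010111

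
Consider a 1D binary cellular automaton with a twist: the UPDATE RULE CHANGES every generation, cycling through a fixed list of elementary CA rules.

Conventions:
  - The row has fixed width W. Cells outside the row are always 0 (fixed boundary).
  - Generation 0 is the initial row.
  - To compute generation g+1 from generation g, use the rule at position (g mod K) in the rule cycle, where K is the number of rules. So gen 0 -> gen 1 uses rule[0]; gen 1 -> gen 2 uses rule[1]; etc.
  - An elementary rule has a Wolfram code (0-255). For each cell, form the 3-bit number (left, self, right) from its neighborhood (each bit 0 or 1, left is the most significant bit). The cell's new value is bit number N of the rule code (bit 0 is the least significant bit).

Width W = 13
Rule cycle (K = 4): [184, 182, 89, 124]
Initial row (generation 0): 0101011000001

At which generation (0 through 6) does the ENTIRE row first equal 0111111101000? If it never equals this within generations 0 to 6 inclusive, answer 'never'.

Gen 0: 0101011000001
Gen 1 (rule 184): 0010110100000
Gen 2 (rule 182): 0111001110000
Gen 3 (rule 89): 0101101011111
Gen 4 (rule 124): 0111111110001
Gen 5 (rule 184): 0111111101000
Gen 6 (rule 182): 1011111011100

Answer: 5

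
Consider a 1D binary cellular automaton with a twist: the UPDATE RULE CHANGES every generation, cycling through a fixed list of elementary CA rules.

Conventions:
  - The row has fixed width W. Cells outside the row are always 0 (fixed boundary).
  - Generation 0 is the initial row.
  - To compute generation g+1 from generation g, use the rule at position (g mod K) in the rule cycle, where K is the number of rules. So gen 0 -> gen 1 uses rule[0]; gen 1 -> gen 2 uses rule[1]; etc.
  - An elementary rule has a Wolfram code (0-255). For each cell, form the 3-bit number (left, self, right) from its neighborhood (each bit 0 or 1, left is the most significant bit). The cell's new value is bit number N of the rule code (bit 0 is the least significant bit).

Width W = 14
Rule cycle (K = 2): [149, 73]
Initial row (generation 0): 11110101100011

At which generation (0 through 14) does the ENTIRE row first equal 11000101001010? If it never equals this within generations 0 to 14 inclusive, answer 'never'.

Answer: 6

Derivation:
Gen 0: 11110101100011
Gen 1 (rule 149): 01100100011000
Gen 2 (rule 73): 01100001011011
Gen 3 (rule 149): 00011101000000
Gen 4 (rule 73): 11010100011111
Gen 5 (rule 149): 00010111001110
Gen 6 (rule 73): 11000101001010
Gen 7 (rule 149): 00110101101011
Gen 8 (rule 73): 10110001100011
Gen 9 (rule 149): 10001100011000
Gen 10 (rule 73): 00101101011011
Gen 11 (rule 149): 10100001000000
Gen 12 (rule 73): 00001100011111
Gen 13 (rule 149): 11100011001110
Gen 14 (rule 73): 10101011001010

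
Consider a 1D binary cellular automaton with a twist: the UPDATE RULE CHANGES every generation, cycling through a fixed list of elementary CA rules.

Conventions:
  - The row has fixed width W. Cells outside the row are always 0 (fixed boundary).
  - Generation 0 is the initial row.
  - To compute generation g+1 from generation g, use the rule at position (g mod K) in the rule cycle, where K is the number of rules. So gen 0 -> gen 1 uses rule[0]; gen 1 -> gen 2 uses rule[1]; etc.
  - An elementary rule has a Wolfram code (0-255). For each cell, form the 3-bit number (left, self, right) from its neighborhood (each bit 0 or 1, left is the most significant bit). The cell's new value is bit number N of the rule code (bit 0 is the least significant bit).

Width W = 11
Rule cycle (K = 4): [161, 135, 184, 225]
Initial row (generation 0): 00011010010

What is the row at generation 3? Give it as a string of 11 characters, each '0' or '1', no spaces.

Gen 0: 00011010010
Gen 1 (rule 161): 11000100000
Gen 2 (rule 135): 00011101111
Gen 3 (rule 184): 00011011110

Answer: 00011011110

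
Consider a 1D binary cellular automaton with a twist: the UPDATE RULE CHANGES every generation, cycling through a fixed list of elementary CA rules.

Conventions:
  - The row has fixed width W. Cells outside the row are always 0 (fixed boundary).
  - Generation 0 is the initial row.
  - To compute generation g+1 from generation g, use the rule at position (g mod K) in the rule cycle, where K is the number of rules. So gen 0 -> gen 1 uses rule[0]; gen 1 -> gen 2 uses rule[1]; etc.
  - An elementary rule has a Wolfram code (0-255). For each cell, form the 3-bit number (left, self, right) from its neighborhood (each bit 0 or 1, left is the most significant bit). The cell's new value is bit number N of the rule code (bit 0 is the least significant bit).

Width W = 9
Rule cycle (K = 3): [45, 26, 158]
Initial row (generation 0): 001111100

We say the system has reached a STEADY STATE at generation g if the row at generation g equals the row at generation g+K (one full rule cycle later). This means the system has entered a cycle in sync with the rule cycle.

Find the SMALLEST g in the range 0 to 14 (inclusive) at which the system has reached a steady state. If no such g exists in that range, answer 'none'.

Answer: 9

Derivation:
Gen 0: 001111100
Gen 1 (rule 45): 101000001
Gen 2 (rule 26): 000100010
Gen 3 (rule 158): 001110111
Gen 4 (rule 45): 101001100
Gen 5 (rule 26): 000111010
Gen 6 (rule 158): 001110011
Gen 7 (rule 45): 101000010
Gen 8 (rule 26): 000100101
Gen 9 (rule 158): 001111101
Gen 10 (rule 45): 101000011
Gen 11 (rule 26): 000100110
Gen 12 (rule 158): 001111101
Gen 13 (rule 45): 101000011
Gen 14 (rule 26): 000100110
Gen 15 (rule 158): 001111101
Gen 16 (rule 45): 101000011
Gen 17 (rule 26): 000100110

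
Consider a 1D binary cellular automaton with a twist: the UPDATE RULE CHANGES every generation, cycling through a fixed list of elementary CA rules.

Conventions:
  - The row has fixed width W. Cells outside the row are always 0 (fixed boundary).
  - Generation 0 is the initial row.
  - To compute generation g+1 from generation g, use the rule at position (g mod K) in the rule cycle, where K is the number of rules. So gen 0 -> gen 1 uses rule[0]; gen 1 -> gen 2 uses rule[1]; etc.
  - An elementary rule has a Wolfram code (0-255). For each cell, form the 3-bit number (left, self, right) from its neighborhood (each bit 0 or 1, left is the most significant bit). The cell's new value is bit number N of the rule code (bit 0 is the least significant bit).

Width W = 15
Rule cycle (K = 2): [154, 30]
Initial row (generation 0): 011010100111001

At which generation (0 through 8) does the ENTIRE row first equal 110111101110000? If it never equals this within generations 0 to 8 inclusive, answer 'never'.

Gen 0: 011010100111001
Gen 1 (rule 154): 110000011110110
Gen 2 (rule 30): 101000110000101
Gen 3 (rule 154): 000101101001000
Gen 4 (rule 30): 001101001111100
Gen 5 (rule 154): 011000111111010
Gen 6 (rule 30): 110101100000011
Gen 7 (rule 154): 100001010000110
Gen 8 (rule 30): 110011011001101

Answer: never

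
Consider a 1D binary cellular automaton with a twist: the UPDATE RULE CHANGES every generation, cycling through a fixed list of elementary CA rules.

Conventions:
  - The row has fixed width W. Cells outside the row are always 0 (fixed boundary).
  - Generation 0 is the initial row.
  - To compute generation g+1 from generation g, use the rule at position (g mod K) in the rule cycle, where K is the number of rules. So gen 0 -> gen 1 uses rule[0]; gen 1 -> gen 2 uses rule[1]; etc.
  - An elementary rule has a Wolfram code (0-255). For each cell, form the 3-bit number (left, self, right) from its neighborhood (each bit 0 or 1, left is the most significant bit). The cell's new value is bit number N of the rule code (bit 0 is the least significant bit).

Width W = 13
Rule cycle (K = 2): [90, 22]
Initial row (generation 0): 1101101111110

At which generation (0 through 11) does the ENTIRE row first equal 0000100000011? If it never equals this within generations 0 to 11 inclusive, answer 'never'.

Answer: 4

Derivation:
Gen 0: 1101101111110
Gen 1 (rule 90): 1101101000011
Gen 2 (rule 22): 0000001100100
Gen 3 (rule 90): 0000011111010
Gen 4 (rule 22): 0000100000011
Gen 5 (rule 90): 0001010000111
Gen 6 (rule 22): 0011011001000
Gen 7 (rule 90): 0111011110100
Gen 8 (rule 22): 1000000000110
Gen 9 (rule 90): 0100000001111
Gen 10 (rule 22): 1110000010000
Gen 11 (rule 90): 1011000101000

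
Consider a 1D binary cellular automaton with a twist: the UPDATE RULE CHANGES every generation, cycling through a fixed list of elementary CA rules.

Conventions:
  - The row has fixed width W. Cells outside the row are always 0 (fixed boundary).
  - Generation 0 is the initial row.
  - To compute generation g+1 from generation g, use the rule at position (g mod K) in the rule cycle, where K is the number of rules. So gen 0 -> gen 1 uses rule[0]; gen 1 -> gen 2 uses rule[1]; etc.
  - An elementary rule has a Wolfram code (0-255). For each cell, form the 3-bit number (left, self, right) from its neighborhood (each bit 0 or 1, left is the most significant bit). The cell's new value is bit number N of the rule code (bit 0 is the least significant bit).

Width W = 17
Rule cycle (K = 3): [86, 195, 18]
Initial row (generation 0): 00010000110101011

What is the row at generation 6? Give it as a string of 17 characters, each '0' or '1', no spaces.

Answer: 00000000000000010

Derivation:
Gen 0: 00010000110101011
Gen 1 (rule 86): 00111001010101001
Gen 2 (rule 195): 11011010000000010
Gen 3 (rule 18): 00000001000000101
Gen 4 (rule 86): 00000011100001101
Gen 5 (rule 195): 11111101101110100
Gen 6 (rule 18): 00000000000000010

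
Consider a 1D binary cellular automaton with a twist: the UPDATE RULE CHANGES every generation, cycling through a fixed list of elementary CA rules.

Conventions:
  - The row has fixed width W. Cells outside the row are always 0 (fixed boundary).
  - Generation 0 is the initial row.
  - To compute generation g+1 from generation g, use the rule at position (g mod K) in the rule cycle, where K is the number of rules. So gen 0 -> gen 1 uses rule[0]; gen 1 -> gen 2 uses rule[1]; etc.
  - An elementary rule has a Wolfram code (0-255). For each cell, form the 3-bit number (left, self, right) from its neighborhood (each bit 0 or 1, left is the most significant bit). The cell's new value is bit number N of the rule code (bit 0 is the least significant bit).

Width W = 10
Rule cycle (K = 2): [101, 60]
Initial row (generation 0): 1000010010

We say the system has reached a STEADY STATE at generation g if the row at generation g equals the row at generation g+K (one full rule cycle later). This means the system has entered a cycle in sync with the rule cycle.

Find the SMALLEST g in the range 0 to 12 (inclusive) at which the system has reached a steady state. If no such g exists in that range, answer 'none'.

Answer: none

Derivation:
Gen 0: 1000010010
Gen 1 (rule 101): 1011010010
Gen 2 (rule 60): 1110111011
Gen 3 (rule 101): 0011001101
Gen 4 (rule 60): 0010101011
Gen 5 (rule 101): 1011111101
Gen 6 (rule 60): 1110000011
Gen 7 (rule 101): 0010111001
Gen 8 (rule 60): 0011100101
Gen 9 (rule 101): 1000100111
Gen 10 (rule 60): 1100110100
Gen 11 (rule 101): 0100011101
Gen 12 (rule 60): 0110010011
Gen 13 (rule 101): 0010010001
Gen 14 (rule 60): 0011011001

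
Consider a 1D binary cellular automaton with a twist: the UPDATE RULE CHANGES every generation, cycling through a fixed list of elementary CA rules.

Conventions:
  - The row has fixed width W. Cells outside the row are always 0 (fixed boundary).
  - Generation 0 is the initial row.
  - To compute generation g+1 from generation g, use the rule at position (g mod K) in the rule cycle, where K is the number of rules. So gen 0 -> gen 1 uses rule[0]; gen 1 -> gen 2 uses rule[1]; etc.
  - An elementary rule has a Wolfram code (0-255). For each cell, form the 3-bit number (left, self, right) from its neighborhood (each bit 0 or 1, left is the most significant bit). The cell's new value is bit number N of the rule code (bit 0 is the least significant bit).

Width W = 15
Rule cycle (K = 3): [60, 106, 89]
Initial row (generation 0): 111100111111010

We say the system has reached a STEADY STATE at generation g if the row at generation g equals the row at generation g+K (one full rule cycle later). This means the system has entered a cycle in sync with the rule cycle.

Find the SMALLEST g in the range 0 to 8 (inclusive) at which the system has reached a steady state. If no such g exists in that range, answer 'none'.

Answer: none

Derivation:
Gen 0: 111100111111010
Gen 1 (rule 60): 100010100000111
Gen 2 (rule 106): 000101000001101
Gen 3 (rule 89): 110000111101100
Gen 4 (rule 60): 101000100011010
Gen 5 (rule 106): 010001000111100
Gen 6 (rule 89): 001100110100111
Gen 7 (rule 60): 001010101110100
Gen 8 (rule 106): 010101011011000
Gen 9 (rule 89): 000000011011111
Gen 10 (rule 60): 000000010110000
Gen 11 (rule 106): 000000101110000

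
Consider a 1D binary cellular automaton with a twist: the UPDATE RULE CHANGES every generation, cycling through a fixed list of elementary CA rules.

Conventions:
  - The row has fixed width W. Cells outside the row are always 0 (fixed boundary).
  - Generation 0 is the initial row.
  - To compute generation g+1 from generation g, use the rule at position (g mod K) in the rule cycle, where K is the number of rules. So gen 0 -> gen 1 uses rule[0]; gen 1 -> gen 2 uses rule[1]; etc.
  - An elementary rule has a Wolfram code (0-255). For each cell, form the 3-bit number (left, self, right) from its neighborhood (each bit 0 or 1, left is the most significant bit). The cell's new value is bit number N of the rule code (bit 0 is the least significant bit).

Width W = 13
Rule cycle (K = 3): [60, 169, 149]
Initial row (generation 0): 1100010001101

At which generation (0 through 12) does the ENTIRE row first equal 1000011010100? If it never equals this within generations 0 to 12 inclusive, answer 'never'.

Gen 0: 1100010001101
Gen 1 (rule 60): 1010011001011
Gen 2 (rule 169): 0100010000110
Gen 3 (rule 149): 0111011110001
Gen 4 (rule 60): 0100110001001
Gen 5 (rule 169): 0000100100000
Gen 6 (rule 149): 1110110111111
Gen 7 (rule 60): 1001101100000
Gen 8 (rule 169): 0001011001111
Gen 9 (rule 149): 1101000100110
Gen 10 (rule 60): 1011100110101
Gen 11 (rule 169): 0111000101010
Gen 12 (rule 149): 0010110101011

Answer: never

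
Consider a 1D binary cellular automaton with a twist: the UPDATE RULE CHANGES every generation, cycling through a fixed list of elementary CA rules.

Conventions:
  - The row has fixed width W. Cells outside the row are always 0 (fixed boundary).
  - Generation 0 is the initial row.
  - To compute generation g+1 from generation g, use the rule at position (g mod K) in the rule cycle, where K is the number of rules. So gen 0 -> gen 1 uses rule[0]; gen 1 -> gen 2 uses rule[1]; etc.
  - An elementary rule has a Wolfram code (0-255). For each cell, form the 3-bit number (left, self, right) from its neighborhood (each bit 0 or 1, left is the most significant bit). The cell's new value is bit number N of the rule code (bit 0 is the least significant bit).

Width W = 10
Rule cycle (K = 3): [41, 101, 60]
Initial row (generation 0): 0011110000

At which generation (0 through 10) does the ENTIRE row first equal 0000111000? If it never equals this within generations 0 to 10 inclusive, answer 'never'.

Gen 0: 0011110000
Gen 1 (rule 41): 1010000111
Gen 2 (rule 101): 1110110001
Gen 3 (rule 60): 1001101001
Gen 4 (rule 41): 0001010000
Gen 5 (rule 101): 1101110111
Gen 6 (rule 60): 1011001100
Gen 7 (rule 41): 0110001001
Gen 8 (rule 101): 0010101001
Gen 9 (rule 60): 0011111101
Gen 10 (rule 41): 1010000010

Answer: never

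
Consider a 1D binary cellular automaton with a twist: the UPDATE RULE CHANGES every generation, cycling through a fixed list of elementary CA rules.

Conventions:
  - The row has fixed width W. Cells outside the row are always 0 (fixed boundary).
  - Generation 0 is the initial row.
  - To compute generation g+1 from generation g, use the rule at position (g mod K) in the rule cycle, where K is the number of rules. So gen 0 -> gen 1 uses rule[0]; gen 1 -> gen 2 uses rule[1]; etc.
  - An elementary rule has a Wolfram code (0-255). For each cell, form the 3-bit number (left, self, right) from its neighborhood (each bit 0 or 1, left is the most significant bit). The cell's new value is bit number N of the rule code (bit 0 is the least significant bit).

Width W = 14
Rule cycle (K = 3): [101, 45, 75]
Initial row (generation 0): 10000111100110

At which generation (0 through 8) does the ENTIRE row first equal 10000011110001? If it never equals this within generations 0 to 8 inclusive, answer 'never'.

Answer: 7

Derivation:
Gen 0: 10000111100110
Gen 1 (rule 101): 10110000100010
Gen 2 (rule 45): 11100110101010
Gen 3 (rule 75): 10101110000000
Gen 4 (rule 101): 11110010111111
Gen 5 (rule 45): 10000011100000
Gen 6 (rule 75): 00111110101111
Gen 7 (rule 101): 10000011110001
Gen 8 (rule 45): 10111010000101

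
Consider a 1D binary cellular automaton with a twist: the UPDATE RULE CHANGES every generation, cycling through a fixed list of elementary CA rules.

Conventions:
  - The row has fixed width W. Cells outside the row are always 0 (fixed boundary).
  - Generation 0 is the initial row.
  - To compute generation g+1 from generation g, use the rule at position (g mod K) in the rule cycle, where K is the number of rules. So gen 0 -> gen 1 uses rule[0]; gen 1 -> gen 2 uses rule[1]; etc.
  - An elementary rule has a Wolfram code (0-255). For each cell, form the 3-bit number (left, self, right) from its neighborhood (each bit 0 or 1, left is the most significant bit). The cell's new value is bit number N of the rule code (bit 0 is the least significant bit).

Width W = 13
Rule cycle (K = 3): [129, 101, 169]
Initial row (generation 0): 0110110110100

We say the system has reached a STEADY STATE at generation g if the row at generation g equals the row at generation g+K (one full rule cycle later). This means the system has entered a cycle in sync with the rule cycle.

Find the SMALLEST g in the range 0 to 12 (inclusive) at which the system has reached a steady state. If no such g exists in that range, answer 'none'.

Answer: none

Derivation:
Gen 0: 0110110110100
Gen 1 (rule 129): 0000000000001
Gen 2 (rule 101): 1111111111101
Gen 3 (rule 169): 1111111111010
Gen 4 (rule 129): 0111111110000
Gen 5 (rule 101): 0000000010111
Gen 6 (rule 169): 1111111001110
Gen 7 (rule 129): 0111110000100
Gen 8 (rule 101): 0000010110101
Gen 9 (rule 169): 1111001101010
Gen 10 (rule 129): 0110000000000
Gen 11 (rule 101): 0010111111111
Gen 12 (rule 169): 1001111111110
Gen 13 (rule 129): 0000111111100
Gen 14 (rule 101): 1110000000101
Gen 15 (rule 169): 1100111110010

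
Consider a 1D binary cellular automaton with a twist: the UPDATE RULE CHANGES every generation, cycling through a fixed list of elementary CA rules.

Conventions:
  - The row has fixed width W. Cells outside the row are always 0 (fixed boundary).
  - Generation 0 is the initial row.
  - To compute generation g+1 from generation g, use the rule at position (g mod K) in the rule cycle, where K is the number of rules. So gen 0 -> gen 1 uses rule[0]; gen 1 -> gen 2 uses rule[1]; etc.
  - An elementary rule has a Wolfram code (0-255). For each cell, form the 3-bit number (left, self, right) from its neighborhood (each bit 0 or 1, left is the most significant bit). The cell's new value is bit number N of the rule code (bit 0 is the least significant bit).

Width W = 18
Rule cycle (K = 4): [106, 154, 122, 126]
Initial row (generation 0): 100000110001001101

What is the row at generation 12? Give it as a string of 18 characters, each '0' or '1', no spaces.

Gen 0: 100000110001001101
Gen 1 (rule 106): 000001110010011110
Gen 2 (rule 154): 000011101101111101
Gen 3 (rule 122): 000110111111000110
Gen 4 (rule 126): 001111100001101111
Gen 5 (rule 106): 011000100011111001
Gen 6 (rule 154): 110101010111110110
Gen 7 (rule 122): 111010101100011111
Gen 8 (rule 126): 101111111110110001
Gen 9 (rule 106): 011000000011110010
Gen 10 (rule 154): 110100000111101101
Gen 11 (rule 122): 111010001100111110
Gen 12 (rule 126): 101111011111100011

Answer: 101111011111100011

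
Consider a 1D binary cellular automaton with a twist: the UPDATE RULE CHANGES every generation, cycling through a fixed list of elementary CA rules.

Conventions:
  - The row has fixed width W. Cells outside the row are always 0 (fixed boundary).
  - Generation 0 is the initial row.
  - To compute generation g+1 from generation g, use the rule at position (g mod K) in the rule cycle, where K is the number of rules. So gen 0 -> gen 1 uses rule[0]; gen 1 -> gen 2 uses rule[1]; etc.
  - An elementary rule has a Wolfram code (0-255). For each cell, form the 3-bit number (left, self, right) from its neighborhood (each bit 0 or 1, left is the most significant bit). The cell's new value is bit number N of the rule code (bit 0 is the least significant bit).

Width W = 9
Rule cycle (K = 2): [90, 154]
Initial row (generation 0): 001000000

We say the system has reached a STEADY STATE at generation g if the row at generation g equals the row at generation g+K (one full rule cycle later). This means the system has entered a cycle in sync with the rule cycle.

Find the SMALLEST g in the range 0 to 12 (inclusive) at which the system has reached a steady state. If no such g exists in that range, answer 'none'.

Answer: none

Derivation:
Gen 0: 001000000
Gen 1 (rule 90): 010100000
Gen 2 (rule 154): 100010000
Gen 3 (rule 90): 010101000
Gen 4 (rule 154): 100000100
Gen 5 (rule 90): 010001010
Gen 6 (rule 154): 101010001
Gen 7 (rule 90): 000001010
Gen 8 (rule 154): 000010001
Gen 9 (rule 90): 000101010
Gen 10 (rule 154): 001000001
Gen 11 (rule 90): 010100010
Gen 12 (rule 154): 100010101
Gen 13 (rule 90): 010100000
Gen 14 (rule 154): 100010000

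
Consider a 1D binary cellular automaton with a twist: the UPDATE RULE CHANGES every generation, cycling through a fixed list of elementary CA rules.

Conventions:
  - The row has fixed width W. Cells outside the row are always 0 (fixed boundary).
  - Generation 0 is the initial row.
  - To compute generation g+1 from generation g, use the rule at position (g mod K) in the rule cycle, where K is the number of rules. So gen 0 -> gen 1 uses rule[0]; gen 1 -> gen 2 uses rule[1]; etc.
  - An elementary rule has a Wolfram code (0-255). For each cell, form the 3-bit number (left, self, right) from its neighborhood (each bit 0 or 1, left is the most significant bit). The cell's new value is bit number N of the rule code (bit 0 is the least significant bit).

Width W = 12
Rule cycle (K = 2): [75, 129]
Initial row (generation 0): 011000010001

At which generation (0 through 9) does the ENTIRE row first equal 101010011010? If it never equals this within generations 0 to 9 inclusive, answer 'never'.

Answer: never

Derivation:
Gen 0: 011000010001
Gen 1 (rule 75): 111011100110
Gen 2 (rule 129): 010001000000
Gen 3 (rule 75): 100110011111
Gen 4 (rule 129): 000000001110
Gen 5 (rule 75): 111111111010
Gen 6 (rule 129): 011111110000
Gen 7 (rule 75): 110000010111
Gen 8 (rule 129): 000111000010
Gen 9 (rule 75): 111101011100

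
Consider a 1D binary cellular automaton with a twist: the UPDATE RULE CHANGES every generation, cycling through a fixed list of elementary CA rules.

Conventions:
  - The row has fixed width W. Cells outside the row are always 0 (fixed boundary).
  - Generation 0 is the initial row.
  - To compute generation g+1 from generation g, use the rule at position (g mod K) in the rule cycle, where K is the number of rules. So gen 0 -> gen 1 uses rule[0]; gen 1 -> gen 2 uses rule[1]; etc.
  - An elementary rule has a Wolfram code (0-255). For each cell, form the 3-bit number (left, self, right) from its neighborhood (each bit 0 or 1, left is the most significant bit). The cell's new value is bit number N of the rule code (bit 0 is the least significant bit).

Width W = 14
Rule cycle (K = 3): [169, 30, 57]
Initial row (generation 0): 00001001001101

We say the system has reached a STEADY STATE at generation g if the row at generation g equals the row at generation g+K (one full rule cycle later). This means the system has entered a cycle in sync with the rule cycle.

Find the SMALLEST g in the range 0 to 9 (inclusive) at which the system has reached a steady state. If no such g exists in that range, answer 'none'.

Gen 0: 00001001001101
Gen 1 (rule 169): 11100000001010
Gen 2 (rule 30): 10010000011011
Gen 3 (rule 57): 01001111010110
Gen 4 (rule 169): 00001110101100
Gen 5 (rule 30): 00011000101010
Gen 6 (rule 57): 11010110010101
Gen 7 (rule 169): 10101100001010
Gen 8 (rule 30): 10101010011011
Gen 9 (rule 57): 01010101010110
Gen 10 (rule 169): 00101010101100
Gen 11 (rule 30): 01101010101010
Gen 12 (rule 57): 01010101010101

Answer: none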